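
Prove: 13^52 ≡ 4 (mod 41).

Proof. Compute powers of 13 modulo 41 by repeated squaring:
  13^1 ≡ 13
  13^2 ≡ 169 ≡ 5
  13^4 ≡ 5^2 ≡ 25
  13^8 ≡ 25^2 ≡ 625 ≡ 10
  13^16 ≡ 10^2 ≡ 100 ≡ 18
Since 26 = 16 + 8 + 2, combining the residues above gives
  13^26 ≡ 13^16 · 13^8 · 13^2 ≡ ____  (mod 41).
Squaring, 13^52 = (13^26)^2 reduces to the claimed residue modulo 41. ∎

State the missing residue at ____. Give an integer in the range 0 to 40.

39

13^16 · 13^8 · 13^2 ≡ 18 · 10 · 5 = 900.
900 mod 41 = 39, so 13^26 ≡ 39 (mod 41).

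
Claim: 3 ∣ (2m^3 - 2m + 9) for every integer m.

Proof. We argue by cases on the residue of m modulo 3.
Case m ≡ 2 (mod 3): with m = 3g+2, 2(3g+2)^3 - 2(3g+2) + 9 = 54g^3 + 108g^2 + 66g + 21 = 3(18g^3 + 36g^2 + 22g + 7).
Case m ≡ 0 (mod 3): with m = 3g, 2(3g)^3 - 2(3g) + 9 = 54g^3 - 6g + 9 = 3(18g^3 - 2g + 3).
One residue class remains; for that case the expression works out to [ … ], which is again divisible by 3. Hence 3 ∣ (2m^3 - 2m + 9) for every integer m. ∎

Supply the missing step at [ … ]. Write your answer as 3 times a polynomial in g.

The residues treated are {2, 0}, so the missing case is m ≡ 1 (mod 3); write m = 3g+1.
Then 2(3g+1)^3 - 2(3g+1) + 9 = 54g^3 + 54g^2 + 12g + 9 = 3(18g^3 + 18g^2 + 4g + 3).

3(18g^3 + 18g^2 + 4g + 3)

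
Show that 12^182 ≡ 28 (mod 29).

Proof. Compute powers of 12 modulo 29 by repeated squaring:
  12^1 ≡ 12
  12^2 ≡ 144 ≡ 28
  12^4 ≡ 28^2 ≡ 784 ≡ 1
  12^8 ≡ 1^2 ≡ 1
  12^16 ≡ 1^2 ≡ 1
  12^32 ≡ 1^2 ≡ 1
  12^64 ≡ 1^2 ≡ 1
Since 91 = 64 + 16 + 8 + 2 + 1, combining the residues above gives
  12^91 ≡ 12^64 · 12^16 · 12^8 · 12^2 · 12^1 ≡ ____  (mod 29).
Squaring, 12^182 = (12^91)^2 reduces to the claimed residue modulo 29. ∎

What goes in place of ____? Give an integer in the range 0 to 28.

Multiply the listed residues: 1 · 1 · 1 · 28 · 12 = 1 → 1 → 28 → 336.
Reducing modulo 29: 336 = 11·29 + 17, so 12^91 ≡ 17.

17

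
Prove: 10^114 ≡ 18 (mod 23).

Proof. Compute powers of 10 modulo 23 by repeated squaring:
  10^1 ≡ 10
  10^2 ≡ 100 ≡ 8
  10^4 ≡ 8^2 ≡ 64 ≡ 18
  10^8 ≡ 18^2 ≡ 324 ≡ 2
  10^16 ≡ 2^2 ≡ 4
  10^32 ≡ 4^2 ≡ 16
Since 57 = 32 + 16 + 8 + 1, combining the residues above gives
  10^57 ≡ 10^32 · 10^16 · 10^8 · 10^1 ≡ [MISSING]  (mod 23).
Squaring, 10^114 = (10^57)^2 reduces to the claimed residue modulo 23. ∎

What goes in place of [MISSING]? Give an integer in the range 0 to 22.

Multiply the listed residues: 16 · 4 · 2 · 10 = 64 → 128 → 1280.
Reducing modulo 23: 1280 = 55·23 + 15, so 10^57 ≡ 15.

15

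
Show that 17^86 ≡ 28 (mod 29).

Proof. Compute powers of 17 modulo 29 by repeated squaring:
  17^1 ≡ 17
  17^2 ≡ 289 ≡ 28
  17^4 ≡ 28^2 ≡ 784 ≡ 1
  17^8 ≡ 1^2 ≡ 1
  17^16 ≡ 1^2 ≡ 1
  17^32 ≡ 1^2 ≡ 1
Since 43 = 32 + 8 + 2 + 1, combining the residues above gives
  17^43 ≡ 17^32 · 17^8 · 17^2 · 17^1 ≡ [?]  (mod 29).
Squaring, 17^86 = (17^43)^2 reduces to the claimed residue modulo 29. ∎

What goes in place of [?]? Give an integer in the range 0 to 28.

17^32 · 17^8 · 17^2 · 17^1 ≡ 1 · 1 · 28 · 17 = 476.
476 mod 29 = 12, so 17^43 ≡ 12 (mod 29).

12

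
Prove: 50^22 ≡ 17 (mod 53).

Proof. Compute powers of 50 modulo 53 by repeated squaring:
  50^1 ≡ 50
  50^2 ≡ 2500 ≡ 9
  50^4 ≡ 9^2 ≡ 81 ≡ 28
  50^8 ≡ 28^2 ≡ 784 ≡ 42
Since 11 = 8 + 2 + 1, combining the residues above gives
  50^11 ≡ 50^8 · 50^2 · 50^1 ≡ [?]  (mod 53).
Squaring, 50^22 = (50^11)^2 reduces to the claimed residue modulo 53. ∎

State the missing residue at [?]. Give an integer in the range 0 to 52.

32

Multiply the listed residues: 42 · 9 · 50 = 378 → 18900.
Reducing modulo 53: 18900 = 356·53 + 32, so 50^11 ≡ 32.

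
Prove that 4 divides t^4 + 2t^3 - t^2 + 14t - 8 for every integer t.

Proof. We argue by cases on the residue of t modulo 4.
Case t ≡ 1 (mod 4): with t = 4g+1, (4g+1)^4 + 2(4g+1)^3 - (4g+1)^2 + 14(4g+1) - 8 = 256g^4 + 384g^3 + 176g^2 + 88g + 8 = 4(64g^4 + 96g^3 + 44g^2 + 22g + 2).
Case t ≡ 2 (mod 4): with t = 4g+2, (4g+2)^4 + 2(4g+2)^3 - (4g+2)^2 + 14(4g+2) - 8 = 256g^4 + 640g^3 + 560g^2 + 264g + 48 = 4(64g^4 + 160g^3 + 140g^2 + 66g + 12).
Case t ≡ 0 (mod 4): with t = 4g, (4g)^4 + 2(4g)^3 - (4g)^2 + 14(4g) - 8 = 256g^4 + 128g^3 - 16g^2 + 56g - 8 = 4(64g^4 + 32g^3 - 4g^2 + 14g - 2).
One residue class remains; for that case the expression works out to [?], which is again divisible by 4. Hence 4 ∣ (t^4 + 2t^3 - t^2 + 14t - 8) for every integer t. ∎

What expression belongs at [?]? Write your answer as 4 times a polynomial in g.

4(64g^4 + 224g^3 + 284g^2 + 170g + 40)

The residues treated are {1, 2, 0}, so the missing case is t ≡ 3 (mod 4); write t = 4g+3.
Then (4g+3)^4 + 2(4g+3)^3 - (4g+3)^2 + 14(4g+3) - 8 = 256g^4 + 896g^3 + 1136g^2 + 680g + 160 = 4(64g^4 + 224g^3 + 284g^2 + 170g + 40).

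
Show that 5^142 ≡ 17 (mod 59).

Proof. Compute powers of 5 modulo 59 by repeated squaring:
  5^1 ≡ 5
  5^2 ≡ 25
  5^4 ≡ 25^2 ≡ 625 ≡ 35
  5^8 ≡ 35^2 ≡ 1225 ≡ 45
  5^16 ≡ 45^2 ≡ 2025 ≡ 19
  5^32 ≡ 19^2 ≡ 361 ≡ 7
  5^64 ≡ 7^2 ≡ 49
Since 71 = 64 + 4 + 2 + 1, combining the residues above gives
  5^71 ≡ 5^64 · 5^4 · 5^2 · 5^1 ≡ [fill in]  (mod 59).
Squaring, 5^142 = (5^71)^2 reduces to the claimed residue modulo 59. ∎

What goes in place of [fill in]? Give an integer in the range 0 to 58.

Multiply the listed residues: 49 · 35 · 25 · 5 = 1715 → 42875 → 214375.
Reducing modulo 59: 214375 = 3633·59 + 28, so 5^71 ≡ 28.

28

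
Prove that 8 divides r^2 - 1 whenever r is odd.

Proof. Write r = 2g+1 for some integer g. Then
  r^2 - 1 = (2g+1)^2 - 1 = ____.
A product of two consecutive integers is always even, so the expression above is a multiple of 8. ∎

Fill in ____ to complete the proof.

(2g+1)^2 - 1 = 4g^2 + 4g + 1 - 1 = 4g^2 + 4g = 4g(g+1).
Since g and g+1 are consecutive, g(g+1) is even, and 4·(even) is a multiple of 8.

4g(g + 1)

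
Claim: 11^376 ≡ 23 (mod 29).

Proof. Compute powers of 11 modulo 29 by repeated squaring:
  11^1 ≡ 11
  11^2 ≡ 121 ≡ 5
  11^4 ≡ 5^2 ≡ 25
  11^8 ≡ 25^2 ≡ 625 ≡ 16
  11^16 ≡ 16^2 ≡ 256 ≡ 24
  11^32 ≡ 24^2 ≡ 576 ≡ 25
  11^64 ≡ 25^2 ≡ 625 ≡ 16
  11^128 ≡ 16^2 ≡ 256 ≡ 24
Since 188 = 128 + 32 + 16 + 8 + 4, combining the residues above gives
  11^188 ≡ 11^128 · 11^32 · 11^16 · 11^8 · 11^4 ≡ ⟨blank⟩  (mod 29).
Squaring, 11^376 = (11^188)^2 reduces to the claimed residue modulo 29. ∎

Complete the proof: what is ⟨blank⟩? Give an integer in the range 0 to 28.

11^128 · 11^32 · 11^16 · 11^8 · 11^4 ≡ 24 · 25 · 24 · 16 · 25 = 5760000.
5760000 mod 29 = 20, so 11^188 ≡ 20 (mod 29).

20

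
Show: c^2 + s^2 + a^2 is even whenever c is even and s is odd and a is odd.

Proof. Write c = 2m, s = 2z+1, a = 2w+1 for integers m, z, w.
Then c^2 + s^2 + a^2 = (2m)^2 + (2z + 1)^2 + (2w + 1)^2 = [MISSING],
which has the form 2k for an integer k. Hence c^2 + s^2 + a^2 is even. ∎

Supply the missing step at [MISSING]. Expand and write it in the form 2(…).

2(2m^2 + 2w^2 + 2w + 2z^2 + 2z + 1)

Expanding: (2m)^2 + (2z + 1)^2 + (2w + 1)^2 = 4m^2 + 4w^2 + 4w + 4z^2 + 4z + 2.
Every term is even; pulling out the factor of 2 gives 2(2m^2 + 2w^2 + 2w + 2z^2 + 2z + 1).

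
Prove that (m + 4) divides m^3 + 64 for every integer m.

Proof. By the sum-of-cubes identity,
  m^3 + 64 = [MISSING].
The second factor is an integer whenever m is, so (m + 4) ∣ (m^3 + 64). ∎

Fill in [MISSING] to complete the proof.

(m + 4)(m^2 - 4m + 16)

a^3 + b^3 = (a + b)(a^2 - ab + b^2). With a = m, b = 4:
m^3 + 64 = (m + 4)(m^2 - 4m + 16).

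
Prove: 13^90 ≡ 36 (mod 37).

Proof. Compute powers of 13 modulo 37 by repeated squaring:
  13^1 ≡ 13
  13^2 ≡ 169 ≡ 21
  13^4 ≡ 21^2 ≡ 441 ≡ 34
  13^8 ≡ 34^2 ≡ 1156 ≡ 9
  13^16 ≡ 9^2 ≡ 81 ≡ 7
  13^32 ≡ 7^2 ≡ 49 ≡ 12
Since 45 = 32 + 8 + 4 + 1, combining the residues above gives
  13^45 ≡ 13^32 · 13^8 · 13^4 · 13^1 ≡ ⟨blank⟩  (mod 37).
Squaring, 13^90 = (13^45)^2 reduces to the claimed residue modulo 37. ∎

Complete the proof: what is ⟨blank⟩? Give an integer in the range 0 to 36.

6

Multiply the listed residues: 12 · 9 · 34 · 13 = 108 → 3672 → 47736.
Reducing modulo 37: 47736 = 1290·37 + 6, so 13^45 ≡ 6.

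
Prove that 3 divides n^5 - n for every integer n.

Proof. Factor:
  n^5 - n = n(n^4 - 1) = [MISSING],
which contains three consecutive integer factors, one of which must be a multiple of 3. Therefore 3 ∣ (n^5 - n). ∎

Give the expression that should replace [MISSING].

(n - 1)n(n + 1)(n^2 + 1)

n^4 - 1 = (n^2 - 1)(n^2 + 1), and n^2 - 1 = (n-1)(n+1).
So n(n^4 - 1) = (n - 1)n(n + 1)(n^2 + 1).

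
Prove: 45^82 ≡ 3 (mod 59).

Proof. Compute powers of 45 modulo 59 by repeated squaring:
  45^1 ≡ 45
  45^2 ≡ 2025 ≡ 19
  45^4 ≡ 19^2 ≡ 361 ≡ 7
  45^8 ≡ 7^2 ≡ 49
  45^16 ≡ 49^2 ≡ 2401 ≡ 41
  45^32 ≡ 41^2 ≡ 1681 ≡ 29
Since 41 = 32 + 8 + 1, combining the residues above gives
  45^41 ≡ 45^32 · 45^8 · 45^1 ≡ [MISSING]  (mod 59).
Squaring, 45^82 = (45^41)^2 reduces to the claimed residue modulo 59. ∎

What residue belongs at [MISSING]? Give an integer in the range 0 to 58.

48

45^32 · 45^8 · 45^1 ≡ 29 · 49 · 45 = 63945.
63945 mod 59 = 48, so 45^41 ≡ 48 (mod 59).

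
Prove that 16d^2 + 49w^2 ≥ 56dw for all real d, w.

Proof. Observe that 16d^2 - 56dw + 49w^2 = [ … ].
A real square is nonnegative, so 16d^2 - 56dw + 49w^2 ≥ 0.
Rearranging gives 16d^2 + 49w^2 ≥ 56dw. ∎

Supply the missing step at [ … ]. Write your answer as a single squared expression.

(4d - 7w)^2

16d^2 - 56dw + 49w^2 is a perfect-square trinomial: the outer terms are (4d)^2 and (7w)^2, and the cross term is -2·4d·7w.
So 16d^2 - 56dw + 49w^2 = (4d - 7w)^2 ≥ 0.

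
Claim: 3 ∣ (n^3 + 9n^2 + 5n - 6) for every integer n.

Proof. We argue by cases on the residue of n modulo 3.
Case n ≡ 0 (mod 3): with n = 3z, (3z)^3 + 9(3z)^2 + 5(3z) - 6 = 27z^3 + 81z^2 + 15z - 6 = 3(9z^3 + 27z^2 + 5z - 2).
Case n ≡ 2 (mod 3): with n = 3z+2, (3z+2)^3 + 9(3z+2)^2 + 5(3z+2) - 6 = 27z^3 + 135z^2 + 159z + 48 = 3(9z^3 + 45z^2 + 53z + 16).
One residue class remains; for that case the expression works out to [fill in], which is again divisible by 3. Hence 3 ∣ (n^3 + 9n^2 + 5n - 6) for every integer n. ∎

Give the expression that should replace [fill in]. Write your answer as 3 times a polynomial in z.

3(9z^3 + 36z^2 + 26z + 3)

Only n ≡ 1 (mod 3) is unaccounted for. Put n = 3z+1:
(3z+1)^3 + 9(3z+1)^2 + 5(3z+1) - 6 expands to 27z^3 + 108z^2 + 78z + 9,
and factoring out 3 leaves 3(9z^3 + 36z^2 + 26z + 3).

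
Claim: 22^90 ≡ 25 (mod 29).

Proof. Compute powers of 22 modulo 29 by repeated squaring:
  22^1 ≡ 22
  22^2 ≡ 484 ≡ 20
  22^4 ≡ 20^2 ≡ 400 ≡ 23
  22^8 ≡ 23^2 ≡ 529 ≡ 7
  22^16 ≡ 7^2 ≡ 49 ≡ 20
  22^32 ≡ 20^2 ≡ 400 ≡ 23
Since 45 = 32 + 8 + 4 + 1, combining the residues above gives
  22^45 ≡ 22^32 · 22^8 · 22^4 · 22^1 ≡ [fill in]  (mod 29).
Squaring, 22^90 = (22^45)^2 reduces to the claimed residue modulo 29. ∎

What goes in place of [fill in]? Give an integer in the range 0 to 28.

Multiply the listed residues: 23 · 7 · 23 · 22 = 161 → 3703 → 81466.
Reducing modulo 29: 81466 = 2809·29 + 5, so 22^45 ≡ 5.

5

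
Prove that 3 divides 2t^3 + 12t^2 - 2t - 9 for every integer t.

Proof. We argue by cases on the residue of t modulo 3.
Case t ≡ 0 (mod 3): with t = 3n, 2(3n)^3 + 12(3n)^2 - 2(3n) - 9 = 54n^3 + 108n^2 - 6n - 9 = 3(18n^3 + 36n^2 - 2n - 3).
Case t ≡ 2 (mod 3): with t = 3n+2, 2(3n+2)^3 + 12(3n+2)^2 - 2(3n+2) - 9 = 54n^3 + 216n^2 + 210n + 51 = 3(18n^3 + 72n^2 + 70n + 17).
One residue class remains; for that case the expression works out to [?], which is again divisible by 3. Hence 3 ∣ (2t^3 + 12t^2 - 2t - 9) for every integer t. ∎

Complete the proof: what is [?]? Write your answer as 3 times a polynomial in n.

Only t ≡ 1 (mod 3) is unaccounted for. Put t = 3n+1:
2(3n+1)^3 + 12(3n+1)^2 - 2(3n+1) - 9 expands to 54n^3 + 162n^2 + 84n + 3,
and factoring out 3 leaves 3(18n^3 + 54n^2 + 28n + 1).

3(18n^3 + 54n^2 + 28n + 1)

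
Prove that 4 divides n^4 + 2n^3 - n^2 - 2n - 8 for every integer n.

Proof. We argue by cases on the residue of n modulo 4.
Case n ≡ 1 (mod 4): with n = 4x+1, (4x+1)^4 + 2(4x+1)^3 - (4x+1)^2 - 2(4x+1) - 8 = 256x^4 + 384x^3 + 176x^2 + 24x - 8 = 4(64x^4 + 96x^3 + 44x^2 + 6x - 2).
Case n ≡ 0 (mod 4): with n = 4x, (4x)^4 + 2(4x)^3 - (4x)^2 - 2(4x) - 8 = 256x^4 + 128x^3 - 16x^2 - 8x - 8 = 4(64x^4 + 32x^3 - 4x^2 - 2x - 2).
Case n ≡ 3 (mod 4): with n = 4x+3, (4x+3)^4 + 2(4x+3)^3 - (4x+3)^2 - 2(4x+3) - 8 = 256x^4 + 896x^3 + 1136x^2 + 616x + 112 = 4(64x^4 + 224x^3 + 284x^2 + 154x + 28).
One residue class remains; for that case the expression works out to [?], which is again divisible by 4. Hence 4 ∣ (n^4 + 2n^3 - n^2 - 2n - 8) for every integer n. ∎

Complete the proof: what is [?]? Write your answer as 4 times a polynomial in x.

Only n ≡ 2 (mod 4) is unaccounted for. Put n = 4x+2:
(4x+2)^4 + 2(4x+2)^3 - (4x+2)^2 - 2(4x+2) - 8 expands to 256x^4 + 640x^3 + 560x^2 + 200x + 16,
and factoring out 4 leaves 4(64x^4 + 160x^3 + 140x^2 + 50x + 4).

4(64x^4 + 160x^3 + 140x^2 + 50x + 4)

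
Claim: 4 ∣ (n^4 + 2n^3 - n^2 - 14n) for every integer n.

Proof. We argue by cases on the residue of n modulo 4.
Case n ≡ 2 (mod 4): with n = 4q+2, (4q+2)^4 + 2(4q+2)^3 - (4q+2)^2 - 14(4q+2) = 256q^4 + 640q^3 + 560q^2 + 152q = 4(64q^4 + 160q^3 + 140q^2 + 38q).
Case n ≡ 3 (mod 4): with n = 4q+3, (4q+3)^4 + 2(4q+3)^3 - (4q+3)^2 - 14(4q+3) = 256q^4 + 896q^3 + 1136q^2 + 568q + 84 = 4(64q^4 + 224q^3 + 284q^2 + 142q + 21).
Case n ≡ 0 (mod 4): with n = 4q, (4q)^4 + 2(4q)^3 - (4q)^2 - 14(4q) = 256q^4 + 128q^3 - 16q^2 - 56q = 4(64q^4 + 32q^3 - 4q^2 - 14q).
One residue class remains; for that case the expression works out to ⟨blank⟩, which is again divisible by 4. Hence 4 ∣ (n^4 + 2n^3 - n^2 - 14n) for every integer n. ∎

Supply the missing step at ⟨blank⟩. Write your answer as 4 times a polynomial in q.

4(64q^4 + 96q^3 + 44q^2 - 6q - 3)

The residues treated are {2, 3, 0}, so the missing case is n ≡ 1 (mod 4); write n = 4q+1.
Then (4q+1)^4 + 2(4q+1)^3 - (4q+1)^2 - 14(4q+1) = 256q^4 + 384q^3 + 176q^2 - 24q - 12 = 4(64q^4 + 96q^3 + 44q^2 - 6q - 3).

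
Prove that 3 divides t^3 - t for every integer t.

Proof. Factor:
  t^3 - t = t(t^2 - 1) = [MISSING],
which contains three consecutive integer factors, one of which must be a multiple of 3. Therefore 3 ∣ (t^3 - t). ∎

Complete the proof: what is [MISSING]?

(t - 1)t(t + 1)

t(t^2 - 1) = t(t - 1)(t + 1) = (t - 1)t(t + 1).
These three factors are consecutive integers, so their product is divisible by 3.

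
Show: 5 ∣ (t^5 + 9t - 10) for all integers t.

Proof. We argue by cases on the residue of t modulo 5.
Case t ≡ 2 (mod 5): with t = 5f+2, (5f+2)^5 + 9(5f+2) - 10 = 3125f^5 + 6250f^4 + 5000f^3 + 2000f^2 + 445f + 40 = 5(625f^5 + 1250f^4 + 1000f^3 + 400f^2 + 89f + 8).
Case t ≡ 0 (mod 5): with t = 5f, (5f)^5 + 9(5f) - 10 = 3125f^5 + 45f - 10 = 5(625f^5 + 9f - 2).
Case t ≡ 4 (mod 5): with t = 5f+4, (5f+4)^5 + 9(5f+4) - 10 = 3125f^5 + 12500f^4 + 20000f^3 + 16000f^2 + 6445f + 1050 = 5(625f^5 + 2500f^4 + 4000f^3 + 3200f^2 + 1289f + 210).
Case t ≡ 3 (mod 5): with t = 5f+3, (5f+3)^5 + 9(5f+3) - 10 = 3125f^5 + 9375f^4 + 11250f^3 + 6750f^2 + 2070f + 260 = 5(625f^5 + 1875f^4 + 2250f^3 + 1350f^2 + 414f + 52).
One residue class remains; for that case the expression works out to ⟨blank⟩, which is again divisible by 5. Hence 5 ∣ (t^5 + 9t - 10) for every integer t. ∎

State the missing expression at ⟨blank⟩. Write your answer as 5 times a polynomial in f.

The residues treated are {2, 0, 4, 3}, so the missing case is t ≡ 1 (mod 5); write t = 5f+1.
Then (5f+1)^5 + 9(5f+1) - 10 = 3125f^5 + 3125f^4 + 1250f^3 + 250f^2 + 70f = 5(625f^5 + 625f^4 + 250f^3 + 50f^2 + 14f).

5(625f^5 + 625f^4 + 250f^3 + 50f^2 + 14f)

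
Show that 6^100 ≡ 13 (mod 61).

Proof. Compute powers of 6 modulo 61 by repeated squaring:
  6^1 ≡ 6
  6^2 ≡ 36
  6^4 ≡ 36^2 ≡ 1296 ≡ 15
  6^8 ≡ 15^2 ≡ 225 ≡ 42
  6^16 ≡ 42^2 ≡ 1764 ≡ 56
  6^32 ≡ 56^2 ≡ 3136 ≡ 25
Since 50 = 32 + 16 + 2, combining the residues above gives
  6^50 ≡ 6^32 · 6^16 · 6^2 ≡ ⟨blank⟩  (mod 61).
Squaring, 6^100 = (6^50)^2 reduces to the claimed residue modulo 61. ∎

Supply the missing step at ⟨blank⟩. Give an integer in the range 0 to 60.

6^32 · 6^16 · 6^2 ≡ 25 · 56 · 36 = 50400.
50400 mod 61 = 14, so 6^50 ≡ 14 (mod 61).

14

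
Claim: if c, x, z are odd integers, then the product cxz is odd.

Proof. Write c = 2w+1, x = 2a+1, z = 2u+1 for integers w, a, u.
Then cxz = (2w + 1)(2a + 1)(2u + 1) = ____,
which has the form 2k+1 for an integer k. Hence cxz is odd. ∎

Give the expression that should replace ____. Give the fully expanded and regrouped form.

2(4auw + 2au + 2aw + a + 2uw + u + w) + 1

Expanding: (2w + 1)(2a + 1)(2u + 1) = 8auw + 4au + 4aw + 2a + 4uw + 2u + 2w + 1.
Every term except the constant is even, so this is 2(4auw + 2au + 2aw + a + 2uw + u + w) + 1,
and 4auw + 2au + 2aw + a + 2uw + u + w ∈ ℤ gives the required form.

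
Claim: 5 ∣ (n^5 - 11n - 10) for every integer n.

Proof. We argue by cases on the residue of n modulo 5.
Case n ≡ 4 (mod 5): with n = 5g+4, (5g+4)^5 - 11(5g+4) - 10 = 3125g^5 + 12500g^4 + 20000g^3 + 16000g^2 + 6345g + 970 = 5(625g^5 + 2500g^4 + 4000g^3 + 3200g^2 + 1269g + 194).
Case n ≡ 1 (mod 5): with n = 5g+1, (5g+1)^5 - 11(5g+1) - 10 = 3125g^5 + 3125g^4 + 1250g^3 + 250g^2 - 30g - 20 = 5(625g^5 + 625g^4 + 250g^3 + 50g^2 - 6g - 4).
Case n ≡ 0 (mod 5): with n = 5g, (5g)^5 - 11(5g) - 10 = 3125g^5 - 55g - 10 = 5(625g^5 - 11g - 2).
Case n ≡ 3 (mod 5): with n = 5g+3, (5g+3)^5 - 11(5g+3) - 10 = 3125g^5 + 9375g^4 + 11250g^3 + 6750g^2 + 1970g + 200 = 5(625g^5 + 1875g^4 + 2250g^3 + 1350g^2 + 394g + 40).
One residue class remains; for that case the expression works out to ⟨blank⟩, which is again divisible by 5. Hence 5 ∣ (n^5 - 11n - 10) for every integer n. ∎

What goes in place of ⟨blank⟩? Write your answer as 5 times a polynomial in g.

5(625g^5 + 1250g^4 + 1000g^3 + 400g^2 + 69g)

The residues treated are {4, 1, 0, 3}, so the missing case is n ≡ 2 (mod 5); write n = 5g+2.
Then (5g+2)^5 - 11(5g+2) - 10 = 3125g^5 + 6250g^4 + 5000g^3 + 2000g^2 + 345g = 5(625g^5 + 1250g^4 + 1000g^3 + 400g^2 + 69g).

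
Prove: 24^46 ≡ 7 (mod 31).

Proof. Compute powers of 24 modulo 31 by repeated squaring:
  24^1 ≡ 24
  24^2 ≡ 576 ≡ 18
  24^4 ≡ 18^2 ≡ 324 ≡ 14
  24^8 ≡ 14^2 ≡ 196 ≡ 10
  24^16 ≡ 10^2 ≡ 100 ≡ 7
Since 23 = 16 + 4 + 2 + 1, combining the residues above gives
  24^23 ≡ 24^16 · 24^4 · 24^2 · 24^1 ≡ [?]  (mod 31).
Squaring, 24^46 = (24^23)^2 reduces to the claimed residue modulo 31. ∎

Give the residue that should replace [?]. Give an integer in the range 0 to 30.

Multiply the listed residues: 7 · 14 · 18 · 24 = 98 → 1764 → 42336.
Reducing modulo 31: 42336 = 1365·31 + 21, so 24^23 ≡ 21.

21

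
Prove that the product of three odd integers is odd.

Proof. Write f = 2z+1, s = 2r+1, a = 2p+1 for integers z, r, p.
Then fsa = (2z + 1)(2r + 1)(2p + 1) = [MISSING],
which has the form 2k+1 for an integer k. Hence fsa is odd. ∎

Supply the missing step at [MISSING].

2(4prz + 2pr + 2pz + p + 2rz + r + z) + 1

(2z + 1)(2r + 1)(2p + 1) = 8prz + 4pr + 4pz + 2p + 4rz + 2r + 2z + 1
= 2(4prz + 2pr + 2pz + p + 2rz + r + z) + 1.
Since 4prz + 2pr + 2pz + p + 2rz + r + z is an integer, the product is of the form 2k+1 for an integer k.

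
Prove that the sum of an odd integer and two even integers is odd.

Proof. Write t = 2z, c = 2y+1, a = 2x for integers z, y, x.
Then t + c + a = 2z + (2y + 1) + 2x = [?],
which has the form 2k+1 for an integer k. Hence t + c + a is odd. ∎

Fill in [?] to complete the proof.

2(x + y + z) + 1

Expanding: 2z + (2y + 1) + 2x = 2x + 2y + 2z + 1.
Every term except the constant is even, so this is 2(x + y + z) + 1,
and x + y + z ∈ ℤ gives the required form.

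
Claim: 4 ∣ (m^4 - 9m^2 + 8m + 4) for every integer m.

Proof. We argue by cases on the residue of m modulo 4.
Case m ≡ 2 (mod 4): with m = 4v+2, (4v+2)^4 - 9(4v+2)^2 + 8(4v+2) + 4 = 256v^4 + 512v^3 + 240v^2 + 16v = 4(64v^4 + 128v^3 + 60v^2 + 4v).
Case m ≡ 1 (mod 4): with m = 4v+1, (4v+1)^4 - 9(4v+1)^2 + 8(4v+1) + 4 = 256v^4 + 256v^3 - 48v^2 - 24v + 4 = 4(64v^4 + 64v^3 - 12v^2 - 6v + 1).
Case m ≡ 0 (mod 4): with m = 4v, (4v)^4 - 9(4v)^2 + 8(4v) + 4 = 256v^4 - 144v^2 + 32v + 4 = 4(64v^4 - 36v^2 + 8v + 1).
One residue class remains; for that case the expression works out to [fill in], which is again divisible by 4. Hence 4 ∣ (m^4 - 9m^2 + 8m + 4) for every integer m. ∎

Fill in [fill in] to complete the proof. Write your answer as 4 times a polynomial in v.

Only m ≡ 3 (mod 4) is unaccounted for. Put m = 4v+3:
(4v+3)^4 - 9(4v+3)^2 + 8(4v+3) + 4 expands to 256v^4 + 768v^3 + 720v^2 + 248v + 28,
and factoring out 4 leaves 4(64v^4 + 192v^3 + 180v^2 + 62v + 7).

4(64v^4 + 192v^3 + 180v^2 + 62v + 7)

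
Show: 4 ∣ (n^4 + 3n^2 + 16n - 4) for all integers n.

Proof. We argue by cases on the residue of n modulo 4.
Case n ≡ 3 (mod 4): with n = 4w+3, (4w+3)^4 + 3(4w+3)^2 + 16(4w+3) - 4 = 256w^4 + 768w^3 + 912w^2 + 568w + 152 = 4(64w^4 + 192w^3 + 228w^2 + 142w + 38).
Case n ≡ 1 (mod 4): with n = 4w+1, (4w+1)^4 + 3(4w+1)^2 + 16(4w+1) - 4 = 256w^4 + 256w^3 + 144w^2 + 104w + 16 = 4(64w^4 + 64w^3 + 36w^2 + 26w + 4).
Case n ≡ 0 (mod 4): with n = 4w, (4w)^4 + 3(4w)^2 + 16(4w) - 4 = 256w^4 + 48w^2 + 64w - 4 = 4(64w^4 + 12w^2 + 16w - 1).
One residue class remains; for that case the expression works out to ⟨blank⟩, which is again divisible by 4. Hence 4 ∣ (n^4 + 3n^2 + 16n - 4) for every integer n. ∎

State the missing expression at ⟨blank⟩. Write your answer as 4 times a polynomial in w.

The residues treated are {3, 1, 0}, so the missing case is n ≡ 2 (mod 4); write n = 4w+2.
Then (4w+2)^4 + 3(4w+2)^2 + 16(4w+2) - 4 = 256w^4 + 512w^3 + 432w^2 + 240w + 56 = 4(64w^4 + 128w^3 + 108w^2 + 60w + 14).

4(64w^4 + 128w^3 + 108w^2 + 60w + 14)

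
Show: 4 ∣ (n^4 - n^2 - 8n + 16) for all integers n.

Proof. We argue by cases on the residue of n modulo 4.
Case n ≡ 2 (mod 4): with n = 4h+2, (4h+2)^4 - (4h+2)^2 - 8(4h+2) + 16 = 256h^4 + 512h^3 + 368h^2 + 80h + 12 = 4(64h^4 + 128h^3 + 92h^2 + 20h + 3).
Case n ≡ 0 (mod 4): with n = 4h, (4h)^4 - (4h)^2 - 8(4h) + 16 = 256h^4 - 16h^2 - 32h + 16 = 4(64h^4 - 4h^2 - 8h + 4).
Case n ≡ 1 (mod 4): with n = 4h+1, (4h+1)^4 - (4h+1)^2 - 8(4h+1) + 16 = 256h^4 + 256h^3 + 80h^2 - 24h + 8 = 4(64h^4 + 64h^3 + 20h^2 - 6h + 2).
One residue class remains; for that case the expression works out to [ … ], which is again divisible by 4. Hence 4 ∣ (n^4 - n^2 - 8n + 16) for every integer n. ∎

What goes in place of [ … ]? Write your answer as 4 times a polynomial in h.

Only n ≡ 3 (mod 4) is unaccounted for. Put n = 4h+3:
(4h+3)^4 - (4h+3)^2 - 8(4h+3) + 16 expands to 256h^4 + 768h^3 + 848h^2 + 376h + 64,
and factoring out 4 leaves 4(64h^4 + 192h^3 + 212h^2 + 94h + 16).

4(64h^4 + 192h^3 + 212h^2 + 94h + 16)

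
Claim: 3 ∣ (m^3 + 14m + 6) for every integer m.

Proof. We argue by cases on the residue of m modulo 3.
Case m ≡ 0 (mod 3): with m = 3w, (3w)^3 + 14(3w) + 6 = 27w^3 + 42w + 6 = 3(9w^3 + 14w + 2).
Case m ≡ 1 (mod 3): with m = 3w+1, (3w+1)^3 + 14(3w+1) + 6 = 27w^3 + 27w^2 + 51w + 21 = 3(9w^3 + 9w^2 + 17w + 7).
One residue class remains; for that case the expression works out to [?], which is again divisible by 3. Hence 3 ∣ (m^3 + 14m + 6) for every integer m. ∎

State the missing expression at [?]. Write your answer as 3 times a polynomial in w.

3(9w^3 + 18w^2 + 26w + 14)

The residues treated are {0, 1}, so the missing case is m ≡ 2 (mod 3); write m = 3w+2.
Then (3w+2)^3 + 14(3w+2) + 6 = 27w^3 + 54w^2 + 78w + 42 = 3(9w^3 + 18w^2 + 26w + 14).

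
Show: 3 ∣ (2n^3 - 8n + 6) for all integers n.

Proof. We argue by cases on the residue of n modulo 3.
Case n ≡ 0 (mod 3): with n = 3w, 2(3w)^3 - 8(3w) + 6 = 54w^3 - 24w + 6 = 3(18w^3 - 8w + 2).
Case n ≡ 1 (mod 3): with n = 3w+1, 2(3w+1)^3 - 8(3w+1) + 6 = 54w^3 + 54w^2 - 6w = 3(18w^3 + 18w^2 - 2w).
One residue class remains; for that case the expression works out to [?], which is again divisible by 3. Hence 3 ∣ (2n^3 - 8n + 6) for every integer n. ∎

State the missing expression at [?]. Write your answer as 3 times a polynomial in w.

The residues treated are {0, 1}, so the missing case is n ≡ 2 (mod 3); write n = 3w+2.
Then 2(3w+2)^3 - 8(3w+2) + 6 = 54w^3 + 108w^2 + 48w + 6 = 3(18w^3 + 36w^2 + 16w + 2).

3(18w^3 + 36w^2 + 16w + 2)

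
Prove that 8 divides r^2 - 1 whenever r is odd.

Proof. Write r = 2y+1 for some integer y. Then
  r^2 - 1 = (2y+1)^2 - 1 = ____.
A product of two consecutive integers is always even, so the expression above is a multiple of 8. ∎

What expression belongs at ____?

4y(y + 1)

(2y+1)^2 - 1 = 4y^2 + 4y + 1 - 1 = 4y^2 + 4y = 4y(y+1).
Since y and y+1 are consecutive, y(y+1) is even, and 4·(even) is a multiple of 8.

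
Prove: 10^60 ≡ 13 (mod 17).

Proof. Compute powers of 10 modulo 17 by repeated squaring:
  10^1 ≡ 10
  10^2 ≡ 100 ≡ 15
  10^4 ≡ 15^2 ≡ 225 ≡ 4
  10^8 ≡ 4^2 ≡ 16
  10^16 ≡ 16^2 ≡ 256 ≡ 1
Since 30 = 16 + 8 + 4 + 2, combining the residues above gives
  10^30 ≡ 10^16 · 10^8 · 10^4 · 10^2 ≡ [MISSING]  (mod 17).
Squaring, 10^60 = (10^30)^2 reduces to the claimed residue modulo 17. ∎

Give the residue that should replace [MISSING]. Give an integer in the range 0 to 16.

8

10^16 · 10^8 · 10^4 · 10^2 ≡ 1 · 16 · 4 · 15 = 960.
960 mod 17 = 8, so 10^30 ≡ 8 (mod 17).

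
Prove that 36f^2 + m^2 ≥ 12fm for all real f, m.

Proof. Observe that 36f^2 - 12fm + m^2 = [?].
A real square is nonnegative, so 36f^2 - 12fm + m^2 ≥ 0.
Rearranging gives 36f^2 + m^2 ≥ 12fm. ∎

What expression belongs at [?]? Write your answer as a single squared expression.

(6f - m)^2

36f^2 - 12fm + m^2 is a perfect-square trinomial: the outer terms are (6f)^2 and (m)^2, and the cross term is -2·6f·m.
So 36f^2 - 12fm + m^2 = (6f - m)^2 ≥ 0.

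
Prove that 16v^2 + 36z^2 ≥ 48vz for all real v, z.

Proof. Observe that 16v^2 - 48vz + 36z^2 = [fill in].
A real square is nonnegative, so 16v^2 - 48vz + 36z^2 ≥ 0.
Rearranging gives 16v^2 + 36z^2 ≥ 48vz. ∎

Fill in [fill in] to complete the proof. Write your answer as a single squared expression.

(4v - 6z)^2

16v^2 - 48vz + 36z^2 is a perfect-square trinomial: the outer terms are (4v)^2 and (6z)^2, and the cross term is -2·4v·6z.
So 16v^2 - 48vz + 36z^2 = (4v - 6z)^2 ≥ 0.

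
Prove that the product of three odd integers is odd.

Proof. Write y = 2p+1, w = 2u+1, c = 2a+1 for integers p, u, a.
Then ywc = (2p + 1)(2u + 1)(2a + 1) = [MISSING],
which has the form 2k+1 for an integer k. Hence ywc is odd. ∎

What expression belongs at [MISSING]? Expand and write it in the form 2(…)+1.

Expanding: (2p + 1)(2u + 1)(2a + 1) = 8apu + 4ap + 4au + 2a + 4pu + 2p + 2u + 1.
Every term except the constant is even, so this is 2(4apu + 2ap + 2au + a + 2pu + p + u) + 1,
and 4apu + 2ap + 2au + a + 2pu + p + u ∈ ℤ gives the required form.

2(4apu + 2ap + 2au + a + 2pu + p + u) + 1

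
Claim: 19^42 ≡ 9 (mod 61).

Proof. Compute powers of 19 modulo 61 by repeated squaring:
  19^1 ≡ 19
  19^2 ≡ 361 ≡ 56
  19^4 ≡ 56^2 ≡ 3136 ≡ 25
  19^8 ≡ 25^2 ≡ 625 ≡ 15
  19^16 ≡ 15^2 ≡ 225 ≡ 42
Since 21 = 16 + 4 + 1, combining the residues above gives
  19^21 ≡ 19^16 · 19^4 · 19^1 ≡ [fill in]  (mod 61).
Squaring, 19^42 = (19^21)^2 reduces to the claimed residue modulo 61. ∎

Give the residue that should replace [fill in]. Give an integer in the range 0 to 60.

3

19^16 · 19^4 · 19^1 ≡ 42 · 25 · 19 = 19950.
19950 mod 61 = 3, so 19^21 ≡ 3 (mod 61).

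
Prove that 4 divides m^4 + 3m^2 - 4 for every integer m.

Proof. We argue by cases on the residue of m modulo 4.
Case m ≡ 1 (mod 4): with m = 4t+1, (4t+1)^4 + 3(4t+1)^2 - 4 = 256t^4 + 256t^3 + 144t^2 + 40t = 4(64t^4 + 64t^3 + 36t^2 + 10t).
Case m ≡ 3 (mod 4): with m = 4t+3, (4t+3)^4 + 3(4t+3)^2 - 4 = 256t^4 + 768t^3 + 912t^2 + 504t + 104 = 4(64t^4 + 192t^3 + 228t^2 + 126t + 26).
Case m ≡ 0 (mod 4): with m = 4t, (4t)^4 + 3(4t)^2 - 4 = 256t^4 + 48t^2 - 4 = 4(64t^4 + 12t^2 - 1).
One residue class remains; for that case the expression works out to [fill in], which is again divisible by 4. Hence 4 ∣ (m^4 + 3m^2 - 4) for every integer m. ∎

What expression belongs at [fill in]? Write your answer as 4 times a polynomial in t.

4(64t^4 + 128t^3 + 108t^2 + 44t + 6)

The residues treated are {1, 3, 0}, so the missing case is m ≡ 2 (mod 4); write m = 4t+2.
Then (4t+2)^4 + 3(4t+2)^2 - 4 = 256t^4 + 512t^3 + 432t^2 + 176t + 24 = 4(64t^4 + 128t^3 + 108t^2 + 44t + 6).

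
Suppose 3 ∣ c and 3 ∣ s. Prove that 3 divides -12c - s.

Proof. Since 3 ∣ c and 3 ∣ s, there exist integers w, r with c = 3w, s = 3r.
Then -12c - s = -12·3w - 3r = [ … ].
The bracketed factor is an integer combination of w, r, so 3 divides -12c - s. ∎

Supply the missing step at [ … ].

Each term has a factor of 3: -12·3w - 3r = 3·(-r - 12w).
Since -r - 12w is an integer, 3 ∣ (-12c - s).

3(-r - 12w)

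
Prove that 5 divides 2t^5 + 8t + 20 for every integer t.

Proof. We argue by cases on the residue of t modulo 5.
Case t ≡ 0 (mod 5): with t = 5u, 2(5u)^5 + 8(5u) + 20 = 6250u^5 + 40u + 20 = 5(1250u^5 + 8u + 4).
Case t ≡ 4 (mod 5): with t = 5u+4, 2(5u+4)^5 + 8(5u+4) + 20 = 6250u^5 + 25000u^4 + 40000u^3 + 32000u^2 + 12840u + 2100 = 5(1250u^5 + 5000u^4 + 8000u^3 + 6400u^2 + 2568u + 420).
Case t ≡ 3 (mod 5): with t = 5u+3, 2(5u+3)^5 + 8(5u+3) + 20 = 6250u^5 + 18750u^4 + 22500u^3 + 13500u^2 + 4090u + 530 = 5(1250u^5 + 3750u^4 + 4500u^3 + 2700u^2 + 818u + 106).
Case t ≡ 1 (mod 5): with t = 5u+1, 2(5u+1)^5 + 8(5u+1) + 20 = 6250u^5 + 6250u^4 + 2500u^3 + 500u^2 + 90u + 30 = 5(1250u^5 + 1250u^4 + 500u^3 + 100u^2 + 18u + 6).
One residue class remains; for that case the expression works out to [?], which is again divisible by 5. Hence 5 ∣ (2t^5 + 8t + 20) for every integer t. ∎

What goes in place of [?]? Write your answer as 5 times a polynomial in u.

Only t ≡ 2 (mod 5) is unaccounted for. Put t = 5u+2:
2(5u+2)^5 + 8(5u+2) + 20 expands to 6250u^5 + 12500u^4 + 10000u^3 + 4000u^2 + 840u + 100,
and factoring out 5 leaves 5(1250u^5 + 2500u^4 + 2000u^3 + 800u^2 + 168u + 20).

5(1250u^5 + 2500u^4 + 2000u^3 + 800u^2 + 168u + 20)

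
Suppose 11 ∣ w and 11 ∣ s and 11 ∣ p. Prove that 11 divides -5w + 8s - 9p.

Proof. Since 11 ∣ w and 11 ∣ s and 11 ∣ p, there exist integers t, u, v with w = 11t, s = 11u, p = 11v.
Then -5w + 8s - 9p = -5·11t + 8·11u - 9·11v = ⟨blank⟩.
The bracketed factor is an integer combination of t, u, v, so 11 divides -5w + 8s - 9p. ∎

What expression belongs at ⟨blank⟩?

Each term has a factor of 11: -5·11t + 8·11u - 9·11v = 11·(-5t + 8u - 9v).
Since -5t + 8u - 9v is an integer, 11 ∣ (-5w + 8s - 9p).

11(-5t + 8u - 9v)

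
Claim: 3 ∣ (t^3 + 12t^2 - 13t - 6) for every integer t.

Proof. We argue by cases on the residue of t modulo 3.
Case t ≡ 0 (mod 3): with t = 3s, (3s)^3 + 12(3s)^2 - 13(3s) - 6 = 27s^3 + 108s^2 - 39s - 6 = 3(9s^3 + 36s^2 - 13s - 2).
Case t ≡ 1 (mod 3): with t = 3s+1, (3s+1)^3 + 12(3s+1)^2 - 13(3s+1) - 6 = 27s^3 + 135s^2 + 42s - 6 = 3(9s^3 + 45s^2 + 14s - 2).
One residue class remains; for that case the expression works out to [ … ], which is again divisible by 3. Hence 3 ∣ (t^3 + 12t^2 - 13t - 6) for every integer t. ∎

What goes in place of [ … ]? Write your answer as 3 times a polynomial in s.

The residues treated are {0, 1}, so the missing case is t ≡ 2 (mod 3); write t = 3s+2.
Then (3s+2)^3 + 12(3s+2)^2 - 13(3s+2) - 6 = 27s^3 + 162s^2 + 141s + 24 = 3(9s^3 + 54s^2 + 47s + 8).

3(9s^3 + 54s^2 + 47s + 8)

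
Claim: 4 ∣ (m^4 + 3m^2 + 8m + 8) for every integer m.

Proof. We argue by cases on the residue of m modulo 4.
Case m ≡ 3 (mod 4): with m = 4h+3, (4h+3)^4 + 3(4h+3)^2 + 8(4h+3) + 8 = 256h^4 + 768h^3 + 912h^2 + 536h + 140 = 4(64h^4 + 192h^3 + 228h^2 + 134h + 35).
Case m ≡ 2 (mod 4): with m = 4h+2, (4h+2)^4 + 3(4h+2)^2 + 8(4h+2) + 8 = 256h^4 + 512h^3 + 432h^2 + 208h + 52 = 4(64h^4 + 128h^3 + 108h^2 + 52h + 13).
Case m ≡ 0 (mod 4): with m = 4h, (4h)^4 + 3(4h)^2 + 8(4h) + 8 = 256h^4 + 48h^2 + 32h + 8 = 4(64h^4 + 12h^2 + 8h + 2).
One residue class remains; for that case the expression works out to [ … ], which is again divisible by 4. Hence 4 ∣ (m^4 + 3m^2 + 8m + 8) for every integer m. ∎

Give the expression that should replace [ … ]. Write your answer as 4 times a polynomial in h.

The residues treated are {3, 2, 0}, so the missing case is m ≡ 1 (mod 4); write m = 4h+1.
Then (4h+1)^4 + 3(4h+1)^2 + 8(4h+1) + 8 = 256h^4 + 256h^3 + 144h^2 + 72h + 20 = 4(64h^4 + 64h^3 + 36h^2 + 18h + 5).

4(64h^4 + 64h^3 + 36h^2 + 18h + 5)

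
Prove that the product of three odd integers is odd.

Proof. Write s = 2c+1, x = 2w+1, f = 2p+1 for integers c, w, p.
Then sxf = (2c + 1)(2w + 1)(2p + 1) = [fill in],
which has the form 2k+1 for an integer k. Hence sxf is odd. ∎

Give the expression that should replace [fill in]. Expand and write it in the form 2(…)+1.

Expanding: (2c + 1)(2w + 1)(2p + 1) = 8cpw + 4cp + 4cw + 2c + 4pw + 2p + 2w + 1.
Every term except the constant is even, so this is 2(4cpw + 2cp + 2cw + c + 2pw + p + w) + 1,
and 4cpw + 2cp + 2cw + c + 2pw + p + w ∈ ℤ gives the required form.

2(4cpw + 2cp + 2cw + c + 2pw + p + w) + 1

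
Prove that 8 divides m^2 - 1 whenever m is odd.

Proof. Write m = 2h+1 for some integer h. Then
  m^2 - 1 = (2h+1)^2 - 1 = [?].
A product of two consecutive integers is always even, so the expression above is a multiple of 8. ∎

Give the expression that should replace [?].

(2h+1)^2 - 1 = 4h^2 + 4h + 1 - 1 = 4h^2 + 4h = 4h(h+1).
Since h and h+1 are consecutive, h(h+1) is even, and 4·(even) is a multiple of 8.

4h(h + 1)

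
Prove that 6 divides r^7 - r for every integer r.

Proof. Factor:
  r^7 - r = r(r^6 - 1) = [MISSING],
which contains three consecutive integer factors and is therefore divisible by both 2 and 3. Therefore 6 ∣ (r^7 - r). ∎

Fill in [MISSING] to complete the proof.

r^6 - 1 = (r^2 - 1)(r^4 + r^2 + 1), and r^2 - 1 = (r-1)(r+1).
So r(r^6 - 1) = (r - 1)r(r + 1)(r^4 + r^2 + 1).

(r - 1)r(r + 1)(r^4 + r^2 + 1)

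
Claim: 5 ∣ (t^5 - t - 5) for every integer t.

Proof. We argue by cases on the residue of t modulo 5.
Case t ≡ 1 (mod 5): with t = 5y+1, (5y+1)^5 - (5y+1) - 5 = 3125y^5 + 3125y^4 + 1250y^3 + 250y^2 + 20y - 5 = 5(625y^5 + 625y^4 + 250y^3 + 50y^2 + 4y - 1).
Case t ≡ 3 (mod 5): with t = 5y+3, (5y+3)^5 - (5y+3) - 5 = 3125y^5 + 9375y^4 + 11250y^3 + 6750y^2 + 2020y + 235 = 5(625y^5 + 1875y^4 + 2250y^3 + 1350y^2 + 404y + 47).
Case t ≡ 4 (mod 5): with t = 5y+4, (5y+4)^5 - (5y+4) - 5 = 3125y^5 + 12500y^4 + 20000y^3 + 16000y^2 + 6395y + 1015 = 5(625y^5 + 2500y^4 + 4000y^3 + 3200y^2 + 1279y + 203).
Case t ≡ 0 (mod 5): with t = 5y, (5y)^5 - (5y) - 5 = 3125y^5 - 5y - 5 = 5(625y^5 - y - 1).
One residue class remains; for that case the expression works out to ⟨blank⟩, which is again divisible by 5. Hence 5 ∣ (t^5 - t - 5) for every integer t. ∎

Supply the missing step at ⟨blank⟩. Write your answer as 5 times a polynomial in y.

Only t ≡ 2 (mod 5) is unaccounted for. Put t = 5y+2:
(5y+2)^5 - (5y+2) - 5 expands to 3125y^5 + 6250y^4 + 5000y^3 + 2000y^2 + 395y + 25,
and factoring out 5 leaves 5(625y^5 + 1250y^4 + 1000y^3 + 400y^2 + 79y + 5).

5(625y^5 + 1250y^4 + 1000y^3 + 400y^2 + 79y + 5)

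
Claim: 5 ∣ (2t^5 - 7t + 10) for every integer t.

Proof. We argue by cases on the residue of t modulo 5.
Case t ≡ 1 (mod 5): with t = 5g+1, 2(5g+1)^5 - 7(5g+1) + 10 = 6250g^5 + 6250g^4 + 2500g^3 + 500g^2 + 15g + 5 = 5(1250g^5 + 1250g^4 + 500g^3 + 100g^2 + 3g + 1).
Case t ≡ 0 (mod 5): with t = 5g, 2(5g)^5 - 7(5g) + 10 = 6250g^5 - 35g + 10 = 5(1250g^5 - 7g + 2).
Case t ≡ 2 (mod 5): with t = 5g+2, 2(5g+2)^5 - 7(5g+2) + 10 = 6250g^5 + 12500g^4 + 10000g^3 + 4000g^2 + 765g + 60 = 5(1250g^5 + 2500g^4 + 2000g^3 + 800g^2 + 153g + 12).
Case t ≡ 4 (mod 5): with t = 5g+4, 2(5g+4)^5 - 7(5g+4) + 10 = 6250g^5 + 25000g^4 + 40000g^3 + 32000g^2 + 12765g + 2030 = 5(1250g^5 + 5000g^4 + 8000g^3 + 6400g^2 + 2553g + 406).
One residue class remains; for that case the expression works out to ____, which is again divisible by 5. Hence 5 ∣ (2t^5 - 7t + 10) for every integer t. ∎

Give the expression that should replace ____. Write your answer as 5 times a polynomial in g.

5(1250g^5 + 3750g^4 + 4500g^3 + 2700g^2 + 803g + 95)

Only t ≡ 3 (mod 5) is unaccounted for. Put t = 5g+3:
2(5g+3)^5 - 7(5g+3) + 10 expands to 6250g^5 + 18750g^4 + 22500g^3 + 13500g^2 + 4015g + 475,
and factoring out 5 leaves 5(1250g^5 + 3750g^4 + 4500g^3 + 2700g^2 + 803g + 95).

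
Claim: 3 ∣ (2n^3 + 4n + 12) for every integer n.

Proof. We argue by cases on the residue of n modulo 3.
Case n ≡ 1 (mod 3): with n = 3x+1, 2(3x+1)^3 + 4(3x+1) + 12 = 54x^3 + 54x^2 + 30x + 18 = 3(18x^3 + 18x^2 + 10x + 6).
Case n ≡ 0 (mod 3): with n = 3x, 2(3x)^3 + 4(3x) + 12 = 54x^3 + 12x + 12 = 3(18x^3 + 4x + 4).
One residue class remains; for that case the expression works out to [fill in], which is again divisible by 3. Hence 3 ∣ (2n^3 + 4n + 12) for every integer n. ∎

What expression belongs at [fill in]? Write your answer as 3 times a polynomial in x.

3(18x^3 + 36x^2 + 28x + 12)

The residues treated are {1, 0}, so the missing case is n ≡ 2 (mod 3); write n = 3x+2.
Then 2(3x+2)^3 + 4(3x+2) + 12 = 54x^3 + 108x^2 + 84x + 36 = 3(18x^3 + 36x^2 + 28x + 12).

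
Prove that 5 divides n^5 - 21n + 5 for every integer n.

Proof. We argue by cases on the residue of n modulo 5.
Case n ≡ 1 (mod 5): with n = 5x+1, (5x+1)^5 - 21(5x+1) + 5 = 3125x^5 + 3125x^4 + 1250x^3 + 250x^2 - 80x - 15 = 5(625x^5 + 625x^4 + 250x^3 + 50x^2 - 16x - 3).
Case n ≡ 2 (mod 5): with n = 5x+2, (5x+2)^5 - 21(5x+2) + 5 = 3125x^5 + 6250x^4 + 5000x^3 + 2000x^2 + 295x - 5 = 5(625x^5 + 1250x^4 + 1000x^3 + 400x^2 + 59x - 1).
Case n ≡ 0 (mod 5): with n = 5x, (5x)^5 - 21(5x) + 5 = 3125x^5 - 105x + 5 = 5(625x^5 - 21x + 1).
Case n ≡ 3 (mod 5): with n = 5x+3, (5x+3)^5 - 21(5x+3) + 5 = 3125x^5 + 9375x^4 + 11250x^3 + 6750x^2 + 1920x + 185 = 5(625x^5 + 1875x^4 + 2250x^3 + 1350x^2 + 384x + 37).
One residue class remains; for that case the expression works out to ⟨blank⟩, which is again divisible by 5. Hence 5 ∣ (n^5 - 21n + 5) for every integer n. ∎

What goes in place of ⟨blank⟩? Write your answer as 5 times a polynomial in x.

5(625x^5 + 2500x^4 + 4000x^3 + 3200x^2 + 1259x + 189)

The residues treated are {1, 2, 0, 3}, so the missing case is n ≡ 4 (mod 5); write n = 5x+4.
Then (5x+4)^5 - 21(5x+4) + 5 = 3125x^5 + 12500x^4 + 20000x^3 + 16000x^2 + 6295x + 945 = 5(625x^5 + 2500x^4 + 4000x^3 + 3200x^2 + 1259x + 189).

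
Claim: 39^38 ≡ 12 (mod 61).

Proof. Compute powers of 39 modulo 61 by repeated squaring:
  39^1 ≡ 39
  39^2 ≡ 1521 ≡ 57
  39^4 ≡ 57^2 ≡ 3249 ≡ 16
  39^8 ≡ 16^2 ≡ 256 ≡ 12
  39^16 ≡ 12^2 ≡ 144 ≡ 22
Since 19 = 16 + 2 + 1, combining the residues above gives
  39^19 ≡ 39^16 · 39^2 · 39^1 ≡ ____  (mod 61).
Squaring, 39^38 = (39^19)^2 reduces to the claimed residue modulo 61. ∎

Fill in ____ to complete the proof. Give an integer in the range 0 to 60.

39^16 · 39^2 · 39^1 ≡ 22 · 57 · 39 = 48906.
48906 mod 61 = 45, so 39^19 ≡ 45 (mod 61).

45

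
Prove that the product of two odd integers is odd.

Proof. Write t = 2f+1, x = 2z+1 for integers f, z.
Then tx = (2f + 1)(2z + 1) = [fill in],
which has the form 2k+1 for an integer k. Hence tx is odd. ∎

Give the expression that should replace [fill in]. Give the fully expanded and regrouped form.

(2f + 1)(2z + 1) = 4fz + 2f + 2z + 1
= 2(2fz + f + z) + 1.
Since 2fz + f + z is an integer, the product is of the form 2k+1 for an integer k.

2(2fz + f + z) + 1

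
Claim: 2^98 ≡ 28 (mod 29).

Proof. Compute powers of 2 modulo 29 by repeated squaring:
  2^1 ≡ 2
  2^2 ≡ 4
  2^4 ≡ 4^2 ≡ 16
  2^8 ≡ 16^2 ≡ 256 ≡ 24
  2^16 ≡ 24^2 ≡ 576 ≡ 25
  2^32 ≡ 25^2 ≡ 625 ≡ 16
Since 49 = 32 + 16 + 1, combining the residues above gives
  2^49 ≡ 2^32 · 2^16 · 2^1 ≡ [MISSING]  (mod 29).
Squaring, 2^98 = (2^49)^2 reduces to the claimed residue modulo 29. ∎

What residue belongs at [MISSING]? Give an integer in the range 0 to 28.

Multiply the listed residues: 16 · 25 · 2 = 400 → 800.
Reducing modulo 29: 800 = 27·29 + 17, so 2^49 ≡ 17.

17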